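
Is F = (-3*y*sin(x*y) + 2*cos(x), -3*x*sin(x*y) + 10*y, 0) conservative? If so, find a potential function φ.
Yes, F is conservative. φ = 5*y**2 + 2*sin(x) + 3*cos(x*y)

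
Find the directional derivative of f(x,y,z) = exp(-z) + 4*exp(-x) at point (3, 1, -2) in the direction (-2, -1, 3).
sqrt(14)*(8 - 3*exp(5))*exp(-3)/14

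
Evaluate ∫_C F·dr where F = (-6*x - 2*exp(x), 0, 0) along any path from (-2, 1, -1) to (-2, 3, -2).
0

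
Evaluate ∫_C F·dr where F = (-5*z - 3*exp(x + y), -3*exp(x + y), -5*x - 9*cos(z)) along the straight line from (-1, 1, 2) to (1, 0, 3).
-22 - 3*E - 9*sin(3) + 9*sin(2)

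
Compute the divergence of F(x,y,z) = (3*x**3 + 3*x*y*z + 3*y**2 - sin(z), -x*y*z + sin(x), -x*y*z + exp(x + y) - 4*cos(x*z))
9*x**2 - x*y - x*z + 4*x*sin(x*z) + 3*y*z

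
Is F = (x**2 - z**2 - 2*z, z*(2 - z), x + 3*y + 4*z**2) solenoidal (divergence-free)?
No, ∇·F = 2*x + 8*z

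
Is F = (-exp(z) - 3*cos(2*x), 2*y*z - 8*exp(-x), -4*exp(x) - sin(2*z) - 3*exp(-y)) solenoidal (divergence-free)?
No, ∇·F = 2*z + 6*sin(2*x) - 2*cos(2*z)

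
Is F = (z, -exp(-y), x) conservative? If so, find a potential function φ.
Yes, F is conservative. φ = x*z + exp(-y)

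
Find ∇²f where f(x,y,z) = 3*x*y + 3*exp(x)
3*exp(x)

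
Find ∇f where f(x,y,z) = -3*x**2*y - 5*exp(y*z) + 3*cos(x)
(-6*x*y - 3*sin(x), -3*x**2 - 5*z*exp(y*z), -5*y*exp(y*z))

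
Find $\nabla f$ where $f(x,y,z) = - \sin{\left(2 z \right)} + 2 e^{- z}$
(0, 0, -2*cos(2*z) - 2*exp(-z))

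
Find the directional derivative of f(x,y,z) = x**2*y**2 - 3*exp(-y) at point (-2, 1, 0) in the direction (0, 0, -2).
0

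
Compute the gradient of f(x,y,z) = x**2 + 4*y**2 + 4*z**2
(2*x, 8*y, 8*z)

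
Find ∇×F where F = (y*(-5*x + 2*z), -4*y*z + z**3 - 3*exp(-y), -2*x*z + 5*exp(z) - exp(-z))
(4*y - 3*z**2, 2*y + 2*z, 5*x - 2*z)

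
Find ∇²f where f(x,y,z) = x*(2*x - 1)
4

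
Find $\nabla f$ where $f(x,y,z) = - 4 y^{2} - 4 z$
(0, -8*y, -4)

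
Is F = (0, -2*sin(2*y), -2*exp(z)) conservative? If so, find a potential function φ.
Yes, F is conservative. φ = -2*exp(z) + cos(2*y)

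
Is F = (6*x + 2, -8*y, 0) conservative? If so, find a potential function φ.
Yes, F is conservative. φ = 3*x**2 + 2*x - 4*y**2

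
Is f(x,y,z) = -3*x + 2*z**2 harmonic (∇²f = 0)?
No, ∇²f = 4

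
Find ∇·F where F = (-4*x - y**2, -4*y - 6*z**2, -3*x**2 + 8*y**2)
-8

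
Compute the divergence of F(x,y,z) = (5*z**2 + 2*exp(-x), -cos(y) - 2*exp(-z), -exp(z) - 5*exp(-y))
-exp(z) + sin(y) - 2*exp(-x)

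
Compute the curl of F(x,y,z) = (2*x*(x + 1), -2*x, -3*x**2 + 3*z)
(0, 6*x, -2)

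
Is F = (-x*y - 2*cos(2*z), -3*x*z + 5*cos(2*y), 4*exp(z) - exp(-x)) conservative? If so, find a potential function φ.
No, ∇×F = (3*x, 4*sin(2*z) - exp(-x), x - 3*z) ≠ 0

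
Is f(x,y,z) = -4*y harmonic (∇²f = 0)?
Yes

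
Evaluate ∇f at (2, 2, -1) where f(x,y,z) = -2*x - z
(-2, 0, -1)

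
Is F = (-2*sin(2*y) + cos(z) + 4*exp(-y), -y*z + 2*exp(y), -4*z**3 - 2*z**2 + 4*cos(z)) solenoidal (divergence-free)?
No, ∇·F = -12*z**2 - 5*z + 2*exp(y) - 4*sin(z)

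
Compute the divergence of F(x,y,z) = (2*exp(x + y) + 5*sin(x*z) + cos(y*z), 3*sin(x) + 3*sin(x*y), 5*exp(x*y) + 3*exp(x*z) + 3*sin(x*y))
3*x*exp(x*z) + 3*x*cos(x*y) + 5*z*cos(x*z) + 2*exp(x + y)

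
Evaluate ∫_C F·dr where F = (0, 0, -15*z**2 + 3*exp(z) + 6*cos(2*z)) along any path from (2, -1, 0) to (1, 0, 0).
0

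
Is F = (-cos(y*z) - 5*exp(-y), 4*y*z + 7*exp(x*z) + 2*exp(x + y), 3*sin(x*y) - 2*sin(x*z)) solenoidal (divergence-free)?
No, ∇·F = -2*x*cos(x*z) + 4*z + 2*exp(x + y)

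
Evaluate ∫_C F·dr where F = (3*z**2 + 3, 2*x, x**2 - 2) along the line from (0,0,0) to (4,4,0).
28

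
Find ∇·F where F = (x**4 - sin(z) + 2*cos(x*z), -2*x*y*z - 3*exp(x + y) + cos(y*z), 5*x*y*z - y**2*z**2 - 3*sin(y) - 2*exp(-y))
4*x**3 + 5*x*y - 2*x*z - 2*y**2*z - 2*z*sin(x*z) - z*sin(y*z) - 3*exp(x + y)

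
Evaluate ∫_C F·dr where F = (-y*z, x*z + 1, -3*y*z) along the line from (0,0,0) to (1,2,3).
-16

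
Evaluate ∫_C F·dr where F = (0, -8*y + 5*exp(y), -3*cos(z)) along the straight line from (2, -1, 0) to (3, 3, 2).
-32 - 3*sin(2) - 5*exp(-1) + 5*exp(3)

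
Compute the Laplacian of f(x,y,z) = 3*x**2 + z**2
8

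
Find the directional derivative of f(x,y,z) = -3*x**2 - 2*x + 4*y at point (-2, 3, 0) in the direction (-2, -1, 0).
-24*sqrt(5)/5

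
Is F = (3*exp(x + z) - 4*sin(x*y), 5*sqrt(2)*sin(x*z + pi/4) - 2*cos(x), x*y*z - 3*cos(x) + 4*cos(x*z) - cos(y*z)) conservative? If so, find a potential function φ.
No, ∇×F = (x*z - 5*sqrt(2)*x*cos(x*z + pi/4) + z*sin(y*z), -y*z + 4*z*sin(x*z) + 3*exp(x + z) - 3*sin(x), 4*x*cos(x*y) + 5*sqrt(2)*z*cos(x*z + pi/4) + 2*sin(x)) ≠ 0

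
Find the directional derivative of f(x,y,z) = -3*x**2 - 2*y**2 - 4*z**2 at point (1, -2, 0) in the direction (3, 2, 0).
-2*sqrt(13)/13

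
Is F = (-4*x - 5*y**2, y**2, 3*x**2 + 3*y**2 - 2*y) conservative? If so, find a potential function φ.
No, ∇×F = (6*y - 2, -6*x, 10*y) ≠ 0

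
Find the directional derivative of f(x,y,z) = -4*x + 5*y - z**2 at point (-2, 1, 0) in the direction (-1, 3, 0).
19*sqrt(10)/10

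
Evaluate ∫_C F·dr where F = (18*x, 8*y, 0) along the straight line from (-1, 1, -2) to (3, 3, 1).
104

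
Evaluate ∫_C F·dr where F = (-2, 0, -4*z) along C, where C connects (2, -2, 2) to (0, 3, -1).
10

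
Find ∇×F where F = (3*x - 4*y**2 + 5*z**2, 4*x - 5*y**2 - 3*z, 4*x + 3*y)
(6, 10*z - 4, 8*y + 4)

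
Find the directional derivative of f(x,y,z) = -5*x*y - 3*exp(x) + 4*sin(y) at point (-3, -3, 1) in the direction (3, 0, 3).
3*sqrt(2)*(-1 + 5*exp(3))*exp(-3)/2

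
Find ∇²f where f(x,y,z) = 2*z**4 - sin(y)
24*z**2 + sin(y)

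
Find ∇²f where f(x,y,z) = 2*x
0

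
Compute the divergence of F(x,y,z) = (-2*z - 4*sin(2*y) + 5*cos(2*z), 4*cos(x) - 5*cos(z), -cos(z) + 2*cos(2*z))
sin(z) - 4*sin(2*z)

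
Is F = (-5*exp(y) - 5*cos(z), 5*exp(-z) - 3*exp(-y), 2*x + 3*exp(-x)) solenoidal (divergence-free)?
No, ∇·F = 3*exp(-y)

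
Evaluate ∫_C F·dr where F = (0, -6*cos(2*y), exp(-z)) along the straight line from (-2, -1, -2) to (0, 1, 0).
-6*sin(2) - 1 + exp(2)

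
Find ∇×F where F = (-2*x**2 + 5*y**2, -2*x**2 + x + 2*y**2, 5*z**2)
(0, 0, -4*x - 10*y + 1)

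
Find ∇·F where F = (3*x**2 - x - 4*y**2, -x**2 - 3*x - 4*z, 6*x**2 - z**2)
6*x - 2*z - 1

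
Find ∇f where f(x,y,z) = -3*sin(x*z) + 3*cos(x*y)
(-3*y*sin(x*y) - 3*z*cos(x*z), -3*x*sin(x*y), -3*x*cos(x*z))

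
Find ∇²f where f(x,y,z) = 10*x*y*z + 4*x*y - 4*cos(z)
4*cos(z)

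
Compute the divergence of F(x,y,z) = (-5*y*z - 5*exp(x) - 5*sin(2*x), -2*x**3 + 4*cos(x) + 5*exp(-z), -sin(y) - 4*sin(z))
-5*exp(x) - 10*cos(2*x) - 4*cos(z)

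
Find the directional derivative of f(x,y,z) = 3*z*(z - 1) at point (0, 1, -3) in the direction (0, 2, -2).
21*sqrt(2)/2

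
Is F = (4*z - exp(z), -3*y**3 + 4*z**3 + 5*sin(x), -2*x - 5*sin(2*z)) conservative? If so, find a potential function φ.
No, ∇×F = (-12*z**2, 6 - exp(z), 5*cos(x)) ≠ 0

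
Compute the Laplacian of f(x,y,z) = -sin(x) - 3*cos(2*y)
sin(x) + 12*cos(2*y)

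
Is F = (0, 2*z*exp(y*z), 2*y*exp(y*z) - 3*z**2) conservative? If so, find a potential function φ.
Yes, F is conservative. φ = -z**3 + 2*exp(y*z)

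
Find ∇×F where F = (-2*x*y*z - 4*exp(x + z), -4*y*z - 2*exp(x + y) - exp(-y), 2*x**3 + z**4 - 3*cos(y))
(4*y + 3*sin(y), -6*x**2 - 2*x*y - 4*exp(x + z), 2*x*z - 2*exp(x + y))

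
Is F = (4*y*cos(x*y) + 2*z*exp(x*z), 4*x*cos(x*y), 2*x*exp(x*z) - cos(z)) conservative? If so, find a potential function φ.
Yes, F is conservative. φ = 2*exp(x*z) - sin(z) + 4*sin(x*y)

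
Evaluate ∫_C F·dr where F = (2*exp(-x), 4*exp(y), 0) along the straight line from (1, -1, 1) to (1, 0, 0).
4 - 4*exp(-1)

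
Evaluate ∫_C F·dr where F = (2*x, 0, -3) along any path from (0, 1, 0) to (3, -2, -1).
12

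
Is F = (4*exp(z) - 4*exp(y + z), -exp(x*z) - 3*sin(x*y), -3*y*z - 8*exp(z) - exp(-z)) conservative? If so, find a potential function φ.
No, ∇×F = (x*exp(x*z) - 3*z, 4*exp(z) - 4*exp(y + z), -3*y*cos(x*y) - z*exp(x*z) + 4*exp(y + z)) ≠ 0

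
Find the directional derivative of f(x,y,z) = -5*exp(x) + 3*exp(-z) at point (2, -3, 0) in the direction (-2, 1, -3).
sqrt(14)*(9 + 10*exp(2))/14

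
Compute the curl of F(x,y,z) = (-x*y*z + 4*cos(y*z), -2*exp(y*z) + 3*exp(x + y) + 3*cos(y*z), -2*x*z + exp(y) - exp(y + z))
(2*y*exp(y*z) + 3*y*sin(y*z) + exp(y) - exp(y + z), -x*y - 4*y*sin(y*z) + 2*z, x*z + 4*z*sin(y*z) + 3*exp(x + y))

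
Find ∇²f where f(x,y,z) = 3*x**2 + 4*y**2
14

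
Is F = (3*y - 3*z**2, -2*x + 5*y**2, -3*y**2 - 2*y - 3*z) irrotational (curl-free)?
No, ∇×F = (-6*y - 2, -6*z, -5)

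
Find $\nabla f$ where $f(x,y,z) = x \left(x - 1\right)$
(2*x - 1, 0, 0)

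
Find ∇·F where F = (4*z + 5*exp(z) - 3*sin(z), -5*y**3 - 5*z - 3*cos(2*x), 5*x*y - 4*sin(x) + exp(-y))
-15*y**2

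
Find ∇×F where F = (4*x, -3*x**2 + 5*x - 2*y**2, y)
(1, 0, 5 - 6*x)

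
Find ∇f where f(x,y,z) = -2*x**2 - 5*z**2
(-4*x, 0, -10*z)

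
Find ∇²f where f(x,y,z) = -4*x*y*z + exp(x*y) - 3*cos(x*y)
(x**2 + y**2)*(exp(x*y) + 3*cos(x*y))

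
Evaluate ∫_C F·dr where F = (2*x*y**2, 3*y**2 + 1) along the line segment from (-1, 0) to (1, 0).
0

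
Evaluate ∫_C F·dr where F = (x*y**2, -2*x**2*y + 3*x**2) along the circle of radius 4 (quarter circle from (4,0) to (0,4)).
-64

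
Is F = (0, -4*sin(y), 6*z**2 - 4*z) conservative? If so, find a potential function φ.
Yes, F is conservative. φ = 2*z**3 - 2*z**2 + 4*cos(y)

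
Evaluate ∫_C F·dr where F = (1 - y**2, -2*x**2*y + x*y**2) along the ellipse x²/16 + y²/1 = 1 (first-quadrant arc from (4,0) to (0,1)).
-28/3 + pi/4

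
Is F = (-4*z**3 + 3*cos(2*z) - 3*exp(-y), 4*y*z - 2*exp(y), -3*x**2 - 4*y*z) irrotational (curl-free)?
No, ∇×F = (-4*y - 4*z, 6*x - 12*z**2 - 6*sin(2*z), -3*exp(-y))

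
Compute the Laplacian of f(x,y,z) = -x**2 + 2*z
-2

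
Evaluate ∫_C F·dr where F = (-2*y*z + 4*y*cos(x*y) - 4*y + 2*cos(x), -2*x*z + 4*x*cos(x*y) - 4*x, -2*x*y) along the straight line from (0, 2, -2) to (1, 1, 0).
-4 + 6*sin(1)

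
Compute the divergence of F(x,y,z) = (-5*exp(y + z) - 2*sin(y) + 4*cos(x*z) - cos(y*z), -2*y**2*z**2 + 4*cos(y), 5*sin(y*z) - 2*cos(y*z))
-4*y*z**2 + 2*y*sin(y*z) + 5*y*cos(y*z) - 4*z*sin(x*z) - 4*sin(y)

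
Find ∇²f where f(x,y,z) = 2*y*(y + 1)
4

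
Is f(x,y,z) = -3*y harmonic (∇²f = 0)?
Yes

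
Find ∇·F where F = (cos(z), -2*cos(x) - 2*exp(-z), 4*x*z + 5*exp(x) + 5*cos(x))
4*x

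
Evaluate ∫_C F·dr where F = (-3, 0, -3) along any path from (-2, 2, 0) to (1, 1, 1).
-12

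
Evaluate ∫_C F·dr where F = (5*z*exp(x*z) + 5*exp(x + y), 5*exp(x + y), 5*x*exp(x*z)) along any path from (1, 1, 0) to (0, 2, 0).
0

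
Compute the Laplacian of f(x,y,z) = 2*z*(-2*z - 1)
-8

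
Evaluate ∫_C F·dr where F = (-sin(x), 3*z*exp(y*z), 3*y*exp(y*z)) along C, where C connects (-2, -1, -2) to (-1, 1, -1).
-3*exp(2) - cos(2) + cos(1) + 3*exp(-1)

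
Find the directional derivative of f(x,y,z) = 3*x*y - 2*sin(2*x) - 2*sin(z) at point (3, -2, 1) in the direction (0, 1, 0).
9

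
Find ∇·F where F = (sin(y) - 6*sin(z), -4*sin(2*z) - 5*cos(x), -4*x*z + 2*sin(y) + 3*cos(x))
-4*x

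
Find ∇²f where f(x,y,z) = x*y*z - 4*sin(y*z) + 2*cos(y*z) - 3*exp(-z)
(2*(2*y**2*sin(y*z) - y**2*cos(y*z) + z**2*(2*sin(y*z) - cos(y*z)))*exp(z) - 3)*exp(-z)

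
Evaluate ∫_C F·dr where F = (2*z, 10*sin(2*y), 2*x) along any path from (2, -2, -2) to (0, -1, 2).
5*cos(4) - 5*cos(2) + 8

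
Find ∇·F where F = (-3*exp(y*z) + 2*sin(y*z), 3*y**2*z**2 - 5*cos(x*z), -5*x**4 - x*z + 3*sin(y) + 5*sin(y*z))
-x + 6*y*z**2 + 5*y*cos(y*z)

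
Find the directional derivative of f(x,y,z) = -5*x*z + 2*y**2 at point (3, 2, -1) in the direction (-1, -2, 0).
-21*sqrt(5)/5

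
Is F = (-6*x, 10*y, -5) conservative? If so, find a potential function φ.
Yes, F is conservative. φ = -3*x**2 + 5*y**2 - 5*z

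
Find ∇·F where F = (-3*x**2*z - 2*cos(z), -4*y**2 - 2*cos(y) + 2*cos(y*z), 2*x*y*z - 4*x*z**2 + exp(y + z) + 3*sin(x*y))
2*x*y - 14*x*z - 8*y - 2*z*sin(y*z) + exp(y + z) + 2*sin(y)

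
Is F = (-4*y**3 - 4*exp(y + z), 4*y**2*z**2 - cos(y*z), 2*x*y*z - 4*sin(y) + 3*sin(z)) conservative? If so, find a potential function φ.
No, ∇×F = (2*x*z - 8*y**2*z - y*sin(y*z) - 4*cos(y), -2*y*z - 4*exp(y + z), 12*y**2 + 4*exp(y + z)) ≠ 0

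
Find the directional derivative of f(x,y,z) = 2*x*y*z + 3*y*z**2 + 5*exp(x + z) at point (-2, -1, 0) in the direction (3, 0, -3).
-2*sqrt(2)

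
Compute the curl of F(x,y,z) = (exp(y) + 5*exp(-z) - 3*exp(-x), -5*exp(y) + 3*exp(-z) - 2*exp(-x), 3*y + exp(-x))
(3 + 3*exp(-z), -5*exp(-z) + exp(-x), -exp(y) + 2*exp(-x))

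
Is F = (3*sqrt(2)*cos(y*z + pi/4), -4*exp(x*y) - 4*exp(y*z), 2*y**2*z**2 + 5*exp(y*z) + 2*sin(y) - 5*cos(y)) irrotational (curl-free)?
No, ∇×F = (4*y*z**2 + 4*y*exp(y*z) + 5*z*exp(y*z) + 5*sin(y) + 2*cos(y), -3*sqrt(2)*y*sin(y*z + pi/4), -4*y*exp(x*y) + 3*sqrt(2)*z*sin(y*z + pi/4))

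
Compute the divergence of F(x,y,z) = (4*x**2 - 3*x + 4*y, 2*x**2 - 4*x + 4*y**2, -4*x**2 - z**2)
8*x + 8*y - 2*z - 3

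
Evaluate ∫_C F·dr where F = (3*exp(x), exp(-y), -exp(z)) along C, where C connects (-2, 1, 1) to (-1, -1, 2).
(-exp(4) - 3 + 4*E)*exp(-2)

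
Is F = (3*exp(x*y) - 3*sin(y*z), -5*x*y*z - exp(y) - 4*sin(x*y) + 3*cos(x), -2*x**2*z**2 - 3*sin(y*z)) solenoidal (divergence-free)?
No, ∇·F = -4*x**2*z - 5*x*z - 4*x*cos(x*y) + 3*y*exp(x*y) - 3*y*cos(y*z) - exp(y)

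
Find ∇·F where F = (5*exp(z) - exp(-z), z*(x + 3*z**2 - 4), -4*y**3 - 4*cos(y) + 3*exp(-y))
0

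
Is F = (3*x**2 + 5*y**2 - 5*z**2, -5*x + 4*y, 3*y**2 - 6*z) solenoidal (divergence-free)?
No, ∇·F = 6*x - 2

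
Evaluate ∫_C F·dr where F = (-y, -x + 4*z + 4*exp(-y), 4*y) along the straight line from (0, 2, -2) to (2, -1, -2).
-4*E + 4*exp(-2) + 26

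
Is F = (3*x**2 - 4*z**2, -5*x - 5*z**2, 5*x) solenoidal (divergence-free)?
No, ∇·F = 6*x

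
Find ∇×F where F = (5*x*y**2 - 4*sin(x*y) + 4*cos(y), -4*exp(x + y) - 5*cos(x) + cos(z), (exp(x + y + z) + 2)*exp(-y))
(sin(z) - 2*exp(-y), -exp(x + z), -10*x*y + 4*x*cos(x*y) - 4*exp(x + y) + 5*sin(x) + 4*sin(y))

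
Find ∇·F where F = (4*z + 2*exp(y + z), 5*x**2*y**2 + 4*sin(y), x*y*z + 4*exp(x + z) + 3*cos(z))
10*x**2*y + x*y + 4*exp(x + z) - 3*sin(z) + 4*cos(y)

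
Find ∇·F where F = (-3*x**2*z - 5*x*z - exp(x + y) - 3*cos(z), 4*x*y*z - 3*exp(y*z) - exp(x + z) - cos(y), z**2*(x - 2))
-3*z*exp(y*z) - 9*z - exp(x + y) + sin(y)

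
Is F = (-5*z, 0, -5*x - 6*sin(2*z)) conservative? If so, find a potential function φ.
Yes, F is conservative. φ = -5*x*z + 3*cos(2*z)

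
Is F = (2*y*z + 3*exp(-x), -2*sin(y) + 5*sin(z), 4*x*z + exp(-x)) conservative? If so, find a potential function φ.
No, ∇×F = (-5*cos(z), 2*y - 4*z + exp(-x), -2*z) ≠ 0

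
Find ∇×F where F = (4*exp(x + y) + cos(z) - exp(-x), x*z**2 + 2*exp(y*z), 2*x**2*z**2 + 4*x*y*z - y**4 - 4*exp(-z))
(2*x*z - 4*y**3 - 2*y*exp(y*z), -4*x*z**2 - 4*y*z - sin(z), z**2 - 4*exp(x + y))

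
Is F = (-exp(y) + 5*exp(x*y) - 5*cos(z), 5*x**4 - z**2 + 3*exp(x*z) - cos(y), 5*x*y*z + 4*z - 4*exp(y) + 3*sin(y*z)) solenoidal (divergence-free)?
No, ∇·F = 5*x*y + 5*y*exp(x*y) + 3*y*cos(y*z) + sin(y) + 4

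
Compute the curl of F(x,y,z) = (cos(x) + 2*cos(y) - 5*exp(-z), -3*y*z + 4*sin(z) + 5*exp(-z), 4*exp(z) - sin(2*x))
(3*y - 4*cos(z) + 5*exp(-z), 2*cos(2*x) + 5*exp(-z), 2*sin(y))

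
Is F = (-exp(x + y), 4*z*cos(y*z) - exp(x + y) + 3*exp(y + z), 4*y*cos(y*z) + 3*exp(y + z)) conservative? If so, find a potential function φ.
Yes, F is conservative. φ = -exp(x + y) + 3*exp(y + z) + 4*sin(y*z)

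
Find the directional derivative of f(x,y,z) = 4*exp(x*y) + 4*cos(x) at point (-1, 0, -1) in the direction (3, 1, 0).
2*sqrt(10)*(-1 + 3*sin(1))/5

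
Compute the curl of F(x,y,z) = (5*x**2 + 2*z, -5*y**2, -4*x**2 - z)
(0, 8*x + 2, 0)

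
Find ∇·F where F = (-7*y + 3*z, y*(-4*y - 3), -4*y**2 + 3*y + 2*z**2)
-8*y + 4*z - 3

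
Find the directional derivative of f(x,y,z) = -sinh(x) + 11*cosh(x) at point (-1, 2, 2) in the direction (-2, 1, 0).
2*sqrt(5)*(cosh(1) + 11*sinh(1))/5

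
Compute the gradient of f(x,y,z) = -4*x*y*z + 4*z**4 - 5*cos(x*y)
(y*(-4*z + 5*sin(x*y)), x*(-4*z + 5*sin(x*y)), -4*x*y + 16*z**3)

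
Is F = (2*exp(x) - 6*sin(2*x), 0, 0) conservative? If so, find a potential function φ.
Yes, F is conservative. φ = 2*exp(x) + 3*cos(2*x)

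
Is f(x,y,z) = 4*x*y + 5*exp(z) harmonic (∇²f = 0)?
No, ∇²f = 5*exp(z)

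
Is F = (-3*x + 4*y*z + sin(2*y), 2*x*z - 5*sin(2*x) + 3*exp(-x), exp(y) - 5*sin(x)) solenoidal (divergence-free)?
No, ∇·F = -3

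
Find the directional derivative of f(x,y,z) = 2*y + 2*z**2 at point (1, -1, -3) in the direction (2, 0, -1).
12*sqrt(5)/5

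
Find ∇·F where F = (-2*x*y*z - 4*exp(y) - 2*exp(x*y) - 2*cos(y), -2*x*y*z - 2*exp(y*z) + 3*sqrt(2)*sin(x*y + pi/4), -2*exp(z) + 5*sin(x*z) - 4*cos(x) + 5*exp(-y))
-2*x*z + 5*x*cos(x*z) + 3*sqrt(2)*x*cos(x*y + pi/4) - 2*y*z - 2*y*exp(x*y) - 2*z*exp(y*z) - 2*exp(z)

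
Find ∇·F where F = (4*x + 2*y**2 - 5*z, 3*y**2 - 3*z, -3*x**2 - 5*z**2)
6*y - 10*z + 4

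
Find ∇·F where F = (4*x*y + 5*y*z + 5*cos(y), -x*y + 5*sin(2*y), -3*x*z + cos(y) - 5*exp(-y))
-4*x + 4*y + 10*cos(2*y)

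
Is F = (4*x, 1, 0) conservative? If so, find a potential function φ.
Yes, F is conservative. φ = 2*x**2 + y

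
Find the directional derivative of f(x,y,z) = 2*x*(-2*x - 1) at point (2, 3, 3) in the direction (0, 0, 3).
0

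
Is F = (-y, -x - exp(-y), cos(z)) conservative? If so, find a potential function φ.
Yes, F is conservative. φ = -x*y + sin(z) + exp(-y)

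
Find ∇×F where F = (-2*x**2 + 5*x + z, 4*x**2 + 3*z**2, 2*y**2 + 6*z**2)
(4*y - 6*z, 1, 8*x)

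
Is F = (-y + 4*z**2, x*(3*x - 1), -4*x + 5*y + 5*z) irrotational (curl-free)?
No, ∇×F = (5, 8*z + 4, 6*x)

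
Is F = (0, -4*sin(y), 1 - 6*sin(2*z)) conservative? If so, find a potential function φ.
Yes, F is conservative. φ = z + 4*cos(y) + 3*cos(2*z)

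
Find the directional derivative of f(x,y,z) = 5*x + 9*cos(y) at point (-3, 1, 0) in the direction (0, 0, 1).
0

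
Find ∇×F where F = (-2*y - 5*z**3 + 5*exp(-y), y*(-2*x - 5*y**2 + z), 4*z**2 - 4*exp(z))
(-y, -15*z**2, -2*y + 2 + 5*exp(-y))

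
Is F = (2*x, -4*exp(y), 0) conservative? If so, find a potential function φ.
Yes, F is conservative. φ = x**2 - 4*exp(y)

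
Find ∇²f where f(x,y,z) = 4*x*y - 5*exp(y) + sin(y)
-5*exp(y) - sin(y)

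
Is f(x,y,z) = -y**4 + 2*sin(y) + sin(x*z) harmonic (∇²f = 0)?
No, ∇²f = -x**2*sin(x*z) - 12*y**2 - z**2*sin(x*z) - 2*sin(y)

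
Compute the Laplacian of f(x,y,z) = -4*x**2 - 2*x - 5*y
-8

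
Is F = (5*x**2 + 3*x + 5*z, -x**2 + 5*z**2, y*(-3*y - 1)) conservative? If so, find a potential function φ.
No, ∇×F = (-6*y - 10*z - 1, 5, -2*x) ≠ 0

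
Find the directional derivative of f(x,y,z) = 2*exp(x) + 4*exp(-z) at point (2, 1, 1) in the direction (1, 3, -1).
2*sqrt(11)*(2 + exp(3))*exp(-1)/11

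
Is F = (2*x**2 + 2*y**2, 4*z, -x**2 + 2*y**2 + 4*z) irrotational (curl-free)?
No, ∇×F = (4*y - 4, 2*x, -4*y)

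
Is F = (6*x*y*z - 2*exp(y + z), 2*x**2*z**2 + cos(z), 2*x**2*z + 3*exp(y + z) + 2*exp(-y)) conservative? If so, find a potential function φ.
No, ∇×F = (-4*x**2*z + 3*exp(y + z) + sin(z) - 2*exp(-y), 6*x*y - 4*x*z - 2*exp(y + z), 4*x*z**2 - 6*x*z + 2*exp(y + z)) ≠ 0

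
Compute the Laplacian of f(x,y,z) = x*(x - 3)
2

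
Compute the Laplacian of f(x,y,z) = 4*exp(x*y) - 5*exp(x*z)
4*x**2*exp(x*y) - 5*x**2*exp(x*z) + 4*y**2*exp(x*y) - 5*z**2*exp(x*z)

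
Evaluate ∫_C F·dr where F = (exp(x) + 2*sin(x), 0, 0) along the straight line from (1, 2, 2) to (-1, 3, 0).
-2*sinh(1)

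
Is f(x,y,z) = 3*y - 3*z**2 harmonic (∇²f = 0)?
No, ∇²f = -6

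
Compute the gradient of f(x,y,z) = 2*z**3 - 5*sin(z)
(0, 0, 6*z**2 - 5*cos(z))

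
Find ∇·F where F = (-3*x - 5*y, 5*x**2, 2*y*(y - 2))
-3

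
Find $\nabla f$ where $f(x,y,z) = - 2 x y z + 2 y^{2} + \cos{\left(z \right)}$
(-2*y*z, -2*x*z + 4*y, -2*x*y - sin(z))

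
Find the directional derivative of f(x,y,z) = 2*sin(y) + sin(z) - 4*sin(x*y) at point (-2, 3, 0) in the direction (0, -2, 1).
sqrt(5)*(-16*cos(6) + 1 - 4*cos(3))/5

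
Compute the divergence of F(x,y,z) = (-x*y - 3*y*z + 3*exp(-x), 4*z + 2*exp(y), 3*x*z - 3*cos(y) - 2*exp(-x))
3*x - y + 2*exp(y) - 3*exp(-x)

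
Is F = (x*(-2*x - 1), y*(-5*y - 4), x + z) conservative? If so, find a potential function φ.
No, ∇×F = (0, -1, 0) ≠ 0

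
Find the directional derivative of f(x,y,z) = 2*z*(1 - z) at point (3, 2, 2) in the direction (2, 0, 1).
-6*sqrt(5)/5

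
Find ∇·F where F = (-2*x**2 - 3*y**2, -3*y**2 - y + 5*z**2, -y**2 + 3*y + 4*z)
-4*x - 6*y + 3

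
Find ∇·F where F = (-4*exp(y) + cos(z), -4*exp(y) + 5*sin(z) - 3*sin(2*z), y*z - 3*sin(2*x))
y - 4*exp(y)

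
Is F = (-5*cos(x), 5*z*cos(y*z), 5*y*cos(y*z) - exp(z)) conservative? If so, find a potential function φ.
Yes, F is conservative. φ = -exp(z) - 5*sin(x) + 5*sin(y*z)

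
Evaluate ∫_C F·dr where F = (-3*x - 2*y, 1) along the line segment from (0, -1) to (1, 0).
1/2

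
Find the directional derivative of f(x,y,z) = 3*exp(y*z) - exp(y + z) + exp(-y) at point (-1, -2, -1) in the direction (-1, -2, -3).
sqrt(14)*(5 + 26*exp(5))*exp(-3)/14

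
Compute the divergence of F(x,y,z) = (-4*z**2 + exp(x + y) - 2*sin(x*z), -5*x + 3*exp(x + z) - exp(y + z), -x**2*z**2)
-2*x**2*z - 2*z*cos(x*z) + exp(x + y) - exp(y + z)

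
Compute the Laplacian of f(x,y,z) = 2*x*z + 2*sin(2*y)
-8*sin(2*y)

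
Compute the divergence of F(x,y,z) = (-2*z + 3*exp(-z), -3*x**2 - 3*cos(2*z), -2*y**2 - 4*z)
-4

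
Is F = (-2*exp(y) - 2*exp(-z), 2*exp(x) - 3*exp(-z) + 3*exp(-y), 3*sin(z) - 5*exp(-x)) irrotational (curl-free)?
No, ∇×F = (-3*exp(-z), 2*exp(-z) - 5*exp(-x), 2*exp(x) + 2*exp(y))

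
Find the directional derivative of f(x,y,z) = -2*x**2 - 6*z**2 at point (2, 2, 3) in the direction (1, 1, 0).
-4*sqrt(2)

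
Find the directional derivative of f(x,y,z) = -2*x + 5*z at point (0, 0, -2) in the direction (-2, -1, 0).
4*sqrt(5)/5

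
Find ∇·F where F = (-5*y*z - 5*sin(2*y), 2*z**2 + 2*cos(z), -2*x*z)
-2*x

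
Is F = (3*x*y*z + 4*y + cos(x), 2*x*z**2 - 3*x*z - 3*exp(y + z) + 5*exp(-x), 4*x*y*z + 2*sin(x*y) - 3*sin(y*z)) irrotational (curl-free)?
No, ∇×F = (2*x*cos(x*y) + 3*x - 3*z*cos(y*z) + 3*exp(y + z), y*(3*x - 4*z - 2*cos(x*y)), -3*x*z + 2*z**2 - 3*z - 4 - 5*exp(-x))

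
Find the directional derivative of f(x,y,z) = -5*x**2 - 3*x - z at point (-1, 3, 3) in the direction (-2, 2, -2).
-2*sqrt(3)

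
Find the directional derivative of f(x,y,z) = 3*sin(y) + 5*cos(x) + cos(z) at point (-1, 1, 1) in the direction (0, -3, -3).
sqrt(2)*(-3*cos(1) + sin(1))/2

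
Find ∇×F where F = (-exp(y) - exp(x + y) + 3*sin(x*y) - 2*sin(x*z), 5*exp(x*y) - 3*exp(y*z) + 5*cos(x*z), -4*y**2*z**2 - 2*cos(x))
(5*x*sin(x*z) - 8*y*z**2 + 3*y*exp(y*z), -2*x*cos(x*z) - 2*sin(x), -3*x*cos(x*y) + 5*y*exp(x*y) - 5*z*sin(x*z) + exp(y) + exp(x + y))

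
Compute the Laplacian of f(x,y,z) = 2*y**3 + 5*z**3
12*y + 30*z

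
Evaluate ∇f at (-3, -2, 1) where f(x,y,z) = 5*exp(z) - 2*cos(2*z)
(0, 0, 4*sin(2) + 5*E)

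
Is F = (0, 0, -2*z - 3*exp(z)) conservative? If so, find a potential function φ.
Yes, F is conservative. φ = -z**2 - 3*exp(z)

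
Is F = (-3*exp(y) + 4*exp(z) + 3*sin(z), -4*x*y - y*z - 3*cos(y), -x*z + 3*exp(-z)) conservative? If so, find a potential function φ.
No, ∇×F = (y, z + 4*exp(z) + 3*cos(z), -4*y + 3*exp(y)) ≠ 0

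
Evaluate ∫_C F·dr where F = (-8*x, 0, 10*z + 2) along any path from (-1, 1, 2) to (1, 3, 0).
-24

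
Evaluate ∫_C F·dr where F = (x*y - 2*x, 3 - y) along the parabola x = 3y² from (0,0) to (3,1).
-29/10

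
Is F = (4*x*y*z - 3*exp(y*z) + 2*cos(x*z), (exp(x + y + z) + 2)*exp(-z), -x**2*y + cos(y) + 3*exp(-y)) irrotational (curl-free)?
No, ∇×F = (-x**2 - sin(y) + 2*exp(-z) - 3*exp(-y), 6*x*y - 2*x*sin(x*z) - 3*y*exp(y*z), -4*x*z + 3*z*exp(y*z) + exp(x + y))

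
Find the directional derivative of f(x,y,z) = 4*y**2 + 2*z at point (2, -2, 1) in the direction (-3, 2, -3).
-19*sqrt(22)/11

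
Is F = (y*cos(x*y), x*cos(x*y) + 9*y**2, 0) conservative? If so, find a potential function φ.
Yes, F is conservative. φ = 3*y**3 + sin(x*y)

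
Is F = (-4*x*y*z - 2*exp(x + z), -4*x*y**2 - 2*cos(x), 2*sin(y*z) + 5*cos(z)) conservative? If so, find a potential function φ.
No, ∇×F = (2*z*cos(y*z), -4*x*y - 2*exp(x + z), 4*x*z - 4*y**2 + 2*sin(x)) ≠ 0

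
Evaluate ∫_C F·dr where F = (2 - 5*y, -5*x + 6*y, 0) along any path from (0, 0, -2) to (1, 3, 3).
14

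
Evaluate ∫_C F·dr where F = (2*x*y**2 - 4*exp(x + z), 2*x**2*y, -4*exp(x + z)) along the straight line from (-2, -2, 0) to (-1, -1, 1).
-19 + 4*exp(-2)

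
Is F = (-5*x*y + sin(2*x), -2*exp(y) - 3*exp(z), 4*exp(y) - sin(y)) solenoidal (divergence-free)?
No, ∇·F = -5*y - 2*exp(y) + 2*cos(2*x)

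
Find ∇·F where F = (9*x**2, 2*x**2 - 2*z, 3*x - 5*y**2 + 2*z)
18*x + 2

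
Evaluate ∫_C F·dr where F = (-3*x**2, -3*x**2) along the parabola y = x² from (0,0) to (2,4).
-32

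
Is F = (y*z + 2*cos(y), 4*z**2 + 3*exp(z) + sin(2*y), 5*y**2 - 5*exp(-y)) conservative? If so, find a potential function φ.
No, ∇×F = (10*y - 8*z - 3*exp(z) + 5*exp(-y), y, -z + 2*sin(y)) ≠ 0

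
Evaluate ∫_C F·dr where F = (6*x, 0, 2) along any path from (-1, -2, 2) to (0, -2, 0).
-7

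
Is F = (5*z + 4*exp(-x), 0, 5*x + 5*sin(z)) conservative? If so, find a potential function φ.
Yes, F is conservative. φ = 5*x*z - 5*cos(z) - 4*exp(-x)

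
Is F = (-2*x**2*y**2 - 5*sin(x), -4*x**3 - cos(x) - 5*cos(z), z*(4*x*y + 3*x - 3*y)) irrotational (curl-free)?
No, ∇×F = (z*(4*x - 3) - 5*sin(z), -z*(4*y + 3), 4*x**2*y - 12*x**2 + sin(x))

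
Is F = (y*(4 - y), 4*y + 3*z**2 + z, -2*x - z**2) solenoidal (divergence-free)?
No, ∇·F = 4 - 2*z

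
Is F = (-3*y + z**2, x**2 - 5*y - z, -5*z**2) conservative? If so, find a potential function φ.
No, ∇×F = (1, 2*z, 2*x + 3) ≠ 0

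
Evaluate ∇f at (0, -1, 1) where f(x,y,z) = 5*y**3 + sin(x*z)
(1, 15, 0)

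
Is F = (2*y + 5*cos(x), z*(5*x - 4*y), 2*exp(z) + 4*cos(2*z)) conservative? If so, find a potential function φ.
No, ∇×F = (-5*x + 4*y, 0, 5*z - 2) ≠ 0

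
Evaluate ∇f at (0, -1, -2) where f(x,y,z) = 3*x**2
(0, 0, 0)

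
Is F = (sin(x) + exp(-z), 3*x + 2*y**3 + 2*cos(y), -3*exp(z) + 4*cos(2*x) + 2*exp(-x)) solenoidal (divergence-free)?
No, ∇·F = 6*y**2 - 3*exp(z) - 2*sin(y) + cos(x)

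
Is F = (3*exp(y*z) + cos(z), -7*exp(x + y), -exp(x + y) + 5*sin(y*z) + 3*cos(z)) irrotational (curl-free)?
No, ∇×F = (5*z*cos(y*z) - exp(x + y), 3*y*exp(y*z) + exp(x + y) - sin(z), -3*z*exp(y*z) - 7*exp(x + y))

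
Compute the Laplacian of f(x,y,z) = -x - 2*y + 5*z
0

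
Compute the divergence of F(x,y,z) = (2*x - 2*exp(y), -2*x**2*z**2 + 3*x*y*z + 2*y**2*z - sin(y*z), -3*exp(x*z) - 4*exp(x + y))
3*x*z - 3*x*exp(x*z) + 4*y*z - z*cos(y*z) + 2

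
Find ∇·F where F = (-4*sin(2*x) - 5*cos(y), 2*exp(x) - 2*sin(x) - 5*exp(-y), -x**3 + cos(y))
-8*cos(2*x) + 5*exp(-y)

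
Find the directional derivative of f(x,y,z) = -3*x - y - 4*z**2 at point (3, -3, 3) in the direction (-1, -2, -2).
53/3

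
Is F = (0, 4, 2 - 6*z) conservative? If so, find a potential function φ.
Yes, F is conservative. φ = 4*y - 3*z**2 + 2*z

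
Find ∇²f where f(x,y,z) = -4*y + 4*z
0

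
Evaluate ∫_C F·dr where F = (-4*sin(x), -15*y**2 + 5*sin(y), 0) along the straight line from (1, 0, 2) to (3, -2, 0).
4*cos(3) - 4*cos(1) - 5*cos(2) + 45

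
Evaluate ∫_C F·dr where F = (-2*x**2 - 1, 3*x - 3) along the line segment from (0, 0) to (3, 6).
-12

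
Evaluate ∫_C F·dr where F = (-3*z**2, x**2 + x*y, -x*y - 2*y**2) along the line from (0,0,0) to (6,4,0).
80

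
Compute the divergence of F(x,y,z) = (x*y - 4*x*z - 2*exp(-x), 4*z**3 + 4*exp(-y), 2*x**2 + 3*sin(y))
y - 4*z - 4*exp(-y) + 2*exp(-x)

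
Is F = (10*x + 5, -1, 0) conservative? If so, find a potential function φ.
Yes, F is conservative. φ = 5*x**2 + 5*x - y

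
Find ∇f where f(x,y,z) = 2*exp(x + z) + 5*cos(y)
(2*exp(x + z), -5*sin(y), 2*exp(x + z))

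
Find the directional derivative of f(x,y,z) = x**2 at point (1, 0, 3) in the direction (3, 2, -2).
6*sqrt(17)/17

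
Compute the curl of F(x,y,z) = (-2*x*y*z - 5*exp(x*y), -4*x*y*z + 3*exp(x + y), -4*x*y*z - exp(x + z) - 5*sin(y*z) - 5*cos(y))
(4*x*y - 4*x*z - 5*z*cos(y*z) + 5*sin(y), -2*x*y + 4*y*z + exp(x + z), 2*x*z + 5*x*exp(x*y) - 4*y*z + 3*exp(x + y))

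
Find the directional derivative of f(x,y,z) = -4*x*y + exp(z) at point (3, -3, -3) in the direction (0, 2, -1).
sqrt(5)*(-24*exp(3) - 1)*exp(-3)/5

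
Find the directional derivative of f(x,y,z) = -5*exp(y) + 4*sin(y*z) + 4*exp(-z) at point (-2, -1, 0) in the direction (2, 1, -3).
sqrt(14)*(-5 + 24*E)*exp(-1)/14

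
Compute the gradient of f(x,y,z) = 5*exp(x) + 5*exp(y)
(5*exp(x), 5*exp(y), 0)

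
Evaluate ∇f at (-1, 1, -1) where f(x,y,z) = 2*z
(0, 0, 2)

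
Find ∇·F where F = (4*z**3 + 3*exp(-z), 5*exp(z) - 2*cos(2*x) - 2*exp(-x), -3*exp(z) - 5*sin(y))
-3*exp(z)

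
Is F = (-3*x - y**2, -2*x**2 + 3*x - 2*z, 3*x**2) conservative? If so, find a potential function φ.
No, ∇×F = (2, -6*x, -4*x + 2*y + 3) ≠ 0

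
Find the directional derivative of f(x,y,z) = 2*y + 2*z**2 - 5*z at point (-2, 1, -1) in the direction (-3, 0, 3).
-9*sqrt(2)/2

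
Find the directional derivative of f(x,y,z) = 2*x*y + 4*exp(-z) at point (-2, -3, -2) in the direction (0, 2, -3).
4*sqrt(13)*(-2 + 3*exp(2))/13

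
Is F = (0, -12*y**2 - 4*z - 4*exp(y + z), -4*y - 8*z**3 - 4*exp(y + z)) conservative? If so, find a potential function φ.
Yes, F is conservative. φ = -4*y**3 - 4*y*z - 2*z**4 - 4*exp(y + z)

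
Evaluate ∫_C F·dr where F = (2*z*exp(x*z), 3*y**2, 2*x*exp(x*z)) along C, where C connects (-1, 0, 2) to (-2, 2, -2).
-2*exp(-2) + 8 + 2*exp(4)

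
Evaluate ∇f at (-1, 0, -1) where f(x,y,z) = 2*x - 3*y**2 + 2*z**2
(2, 0, -4)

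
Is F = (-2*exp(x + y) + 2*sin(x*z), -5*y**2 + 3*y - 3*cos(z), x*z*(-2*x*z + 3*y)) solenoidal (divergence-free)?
No, ∇·F = -4*x**2*z + 3*x*y - 10*y + 2*z*cos(x*z) - 2*exp(x + y) + 3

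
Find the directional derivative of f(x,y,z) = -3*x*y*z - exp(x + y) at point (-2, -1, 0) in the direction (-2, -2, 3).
2*sqrt(17)*(2 - 9*exp(3))*exp(-3)/17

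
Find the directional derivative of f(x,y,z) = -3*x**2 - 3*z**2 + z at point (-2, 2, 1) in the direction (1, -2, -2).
22/3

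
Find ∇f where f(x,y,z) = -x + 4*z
(-1, 0, 4)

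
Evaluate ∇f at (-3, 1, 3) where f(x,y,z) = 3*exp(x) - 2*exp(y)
(3*exp(-3), -2*E, 0)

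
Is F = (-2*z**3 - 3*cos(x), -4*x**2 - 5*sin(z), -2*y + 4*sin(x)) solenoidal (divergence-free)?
No, ∇·F = 3*sin(x)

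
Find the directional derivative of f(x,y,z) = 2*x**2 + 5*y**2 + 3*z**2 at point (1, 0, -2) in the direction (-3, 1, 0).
-6*sqrt(10)/5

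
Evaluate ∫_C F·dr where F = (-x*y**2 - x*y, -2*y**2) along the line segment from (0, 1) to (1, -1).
4/3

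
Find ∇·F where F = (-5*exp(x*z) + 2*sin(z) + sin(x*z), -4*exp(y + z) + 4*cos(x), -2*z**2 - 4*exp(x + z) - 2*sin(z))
-5*z*exp(x*z) + z*cos(x*z) - 4*z - 4*exp(x + z) - 4*exp(y + z) - 2*cos(z)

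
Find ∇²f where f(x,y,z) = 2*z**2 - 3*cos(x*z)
3*x**2*cos(x*z) + 3*z**2*cos(x*z) + 4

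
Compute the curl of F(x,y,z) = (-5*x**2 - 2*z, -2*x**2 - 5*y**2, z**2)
(0, -2, -4*x)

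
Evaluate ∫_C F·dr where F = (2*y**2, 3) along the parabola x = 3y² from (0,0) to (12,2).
54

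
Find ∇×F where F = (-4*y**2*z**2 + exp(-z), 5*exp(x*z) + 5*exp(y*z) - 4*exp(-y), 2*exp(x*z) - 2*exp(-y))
(-5*x*exp(x*z) - 5*y*exp(y*z) + 2*exp(-y), -8*y**2*z - 2*z*exp(x*z) - exp(-z), z*(8*y*z + 5*exp(x*z)))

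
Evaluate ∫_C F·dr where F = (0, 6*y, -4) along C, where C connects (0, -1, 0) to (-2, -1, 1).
-4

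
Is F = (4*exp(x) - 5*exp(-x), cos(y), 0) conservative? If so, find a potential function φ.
Yes, F is conservative. φ = 4*exp(x) + sin(y) + 5*exp(-x)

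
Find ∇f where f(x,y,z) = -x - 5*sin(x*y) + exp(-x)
(-5*y*cos(x*y) - 1 - exp(-x), -5*x*cos(x*y), 0)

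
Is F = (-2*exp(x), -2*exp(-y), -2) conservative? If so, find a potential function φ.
Yes, F is conservative. φ = -2*z - 2*exp(x) + 2*exp(-y)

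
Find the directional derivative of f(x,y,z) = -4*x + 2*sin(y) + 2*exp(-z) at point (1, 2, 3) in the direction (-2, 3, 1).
sqrt(14)*(-1 + (3*cos(2) + 4)*exp(3))*exp(-3)/7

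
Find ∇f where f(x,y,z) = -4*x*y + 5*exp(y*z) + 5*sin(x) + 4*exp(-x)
(-4*y + 5*cos(x) - 4*exp(-x), -4*x + 5*z*exp(y*z), 5*y*exp(y*z))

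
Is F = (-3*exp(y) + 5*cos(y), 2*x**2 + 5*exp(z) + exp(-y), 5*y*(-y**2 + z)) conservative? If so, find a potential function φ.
No, ∇×F = (-15*y**2 + 5*z - 5*exp(z), 0, 4*x + 3*exp(y) + 5*sin(y)) ≠ 0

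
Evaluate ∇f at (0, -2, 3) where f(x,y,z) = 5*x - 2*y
(5, -2, 0)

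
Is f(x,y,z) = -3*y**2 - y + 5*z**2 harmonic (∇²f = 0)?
No, ∇²f = 4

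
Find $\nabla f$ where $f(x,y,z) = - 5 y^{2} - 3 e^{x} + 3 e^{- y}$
(-3*exp(x), -10*y - 3*exp(-y), 0)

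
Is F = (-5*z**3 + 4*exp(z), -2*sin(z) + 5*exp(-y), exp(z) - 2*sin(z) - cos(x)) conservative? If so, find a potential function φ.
No, ∇×F = (2*cos(z), -15*z**2 + 4*exp(z) - sin(x), 0) ≠ 0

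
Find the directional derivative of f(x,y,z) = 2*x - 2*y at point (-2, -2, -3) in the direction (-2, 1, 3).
-3*sqrt(14)/7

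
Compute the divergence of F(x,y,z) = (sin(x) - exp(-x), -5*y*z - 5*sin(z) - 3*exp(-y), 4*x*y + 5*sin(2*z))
-5*z + cos(x) + 10*cos(2*z) + 3*exp(-y) + exp(-x)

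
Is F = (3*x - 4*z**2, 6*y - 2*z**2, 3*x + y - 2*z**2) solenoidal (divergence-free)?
No, ∇·F = 9 - 4*z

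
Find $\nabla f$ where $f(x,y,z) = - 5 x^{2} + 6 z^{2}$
(-10*x, 0, 12*z)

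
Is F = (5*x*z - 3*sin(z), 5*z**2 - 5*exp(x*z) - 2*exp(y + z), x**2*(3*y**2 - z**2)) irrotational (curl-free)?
No, ∇×F = (6*x**2*y + 5*x*exp(x*z) - 10*z + 2*exp(y + z), -2*x*(3*y**2 - z**2) + 5*x - 3*cos(z), -5*z*exp(x*z))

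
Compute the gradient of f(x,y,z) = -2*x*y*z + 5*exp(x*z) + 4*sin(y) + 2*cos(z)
(z*(-2*y + 5*exp(x*z)), -2*x*z + 4*cos(y), -2*x*y + 5*x*exp(x*z) - 2*sin(z))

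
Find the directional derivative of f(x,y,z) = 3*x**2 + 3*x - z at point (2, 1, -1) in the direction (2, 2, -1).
31/3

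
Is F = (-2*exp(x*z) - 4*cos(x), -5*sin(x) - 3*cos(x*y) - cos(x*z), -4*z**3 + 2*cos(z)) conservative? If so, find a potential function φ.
No, ∇×F = (-x*sin(x*z), -2*x*exp(x*z), 3*y*sin(x*y) + z*sin(x*z) - 5*cos(x)) ≠ 0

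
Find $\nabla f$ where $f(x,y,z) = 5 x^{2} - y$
(10*x, -1, 0)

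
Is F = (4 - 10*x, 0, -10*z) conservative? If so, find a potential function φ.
Yes, F is conservative. φ = -5*x**2 + 4*x - 5*z**2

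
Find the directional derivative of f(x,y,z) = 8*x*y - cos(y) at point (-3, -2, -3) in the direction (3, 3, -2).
-3*sqrt(22)*(sin(2) + 40)/22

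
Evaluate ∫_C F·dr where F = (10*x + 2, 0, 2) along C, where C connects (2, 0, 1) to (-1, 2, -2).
-27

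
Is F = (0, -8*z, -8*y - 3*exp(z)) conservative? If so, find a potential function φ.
Yes, F is conservative. φ = -8*y*z - 3*exp(z)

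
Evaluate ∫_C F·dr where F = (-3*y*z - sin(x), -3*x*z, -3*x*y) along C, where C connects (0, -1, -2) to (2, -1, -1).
-7 + cos(2)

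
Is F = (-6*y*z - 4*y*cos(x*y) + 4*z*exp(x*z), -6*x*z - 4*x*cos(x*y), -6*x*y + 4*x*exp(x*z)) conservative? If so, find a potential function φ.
Yes, F is conservative. φ = -6*x*y*z + 4*exp(x*z) - 4*sin(x*y)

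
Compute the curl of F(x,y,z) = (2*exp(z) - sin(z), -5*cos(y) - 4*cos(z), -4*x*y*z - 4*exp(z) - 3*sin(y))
(-4*x*z - 4*sin(z) - 3*cos(y), 4*y*z + 2*exp(z) - cos(z), 0)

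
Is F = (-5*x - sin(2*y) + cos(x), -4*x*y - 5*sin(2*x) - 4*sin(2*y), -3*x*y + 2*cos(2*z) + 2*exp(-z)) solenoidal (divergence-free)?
No, ∇·F = -4*x - sin(x) - 4*sin(2*z) - 8*cos(2*y) - 5 - 2*exp(-z)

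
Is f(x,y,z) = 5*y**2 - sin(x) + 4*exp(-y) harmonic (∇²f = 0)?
No, ∇²f = sin(x) + 10 + 4*exp(-y)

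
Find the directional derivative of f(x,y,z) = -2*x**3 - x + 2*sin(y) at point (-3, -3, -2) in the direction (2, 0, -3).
-110*sqrt(13)/13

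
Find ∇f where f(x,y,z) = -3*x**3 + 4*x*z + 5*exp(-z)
(-9*x**2 + 4*z, 0, 4*x - 5*exp(-z))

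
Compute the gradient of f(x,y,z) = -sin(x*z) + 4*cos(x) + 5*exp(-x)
(-z*cos(x*z) - 4*sin(x) - 5*exp(-x), 0, -x*cos(x*z))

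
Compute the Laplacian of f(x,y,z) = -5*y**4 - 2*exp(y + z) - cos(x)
-60*y**2 - 4*exp(y + z) + cos(x)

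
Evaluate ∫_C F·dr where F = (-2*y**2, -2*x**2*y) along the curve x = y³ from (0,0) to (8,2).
-512/5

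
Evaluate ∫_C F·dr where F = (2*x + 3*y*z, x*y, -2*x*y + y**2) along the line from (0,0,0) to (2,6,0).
28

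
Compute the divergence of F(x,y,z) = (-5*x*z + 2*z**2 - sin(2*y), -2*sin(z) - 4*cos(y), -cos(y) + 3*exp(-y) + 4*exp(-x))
-5*z + 4*sin(y)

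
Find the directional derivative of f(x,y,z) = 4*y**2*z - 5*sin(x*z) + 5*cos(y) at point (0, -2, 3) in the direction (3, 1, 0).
sqrt(10)*(-93 + 5*sin(2))/10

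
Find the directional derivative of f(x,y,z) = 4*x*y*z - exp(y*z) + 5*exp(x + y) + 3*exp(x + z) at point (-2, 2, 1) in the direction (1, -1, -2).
sqrt(6)*(-3 + 5*exp(3) + 48*E)*exp(-1)/6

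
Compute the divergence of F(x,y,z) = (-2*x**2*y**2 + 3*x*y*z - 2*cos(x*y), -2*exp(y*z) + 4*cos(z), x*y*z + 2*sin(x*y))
-4*x*y**2 + x*y + 3*y*z + 2*y*sin(x*y) - 2*z*exp(y*z)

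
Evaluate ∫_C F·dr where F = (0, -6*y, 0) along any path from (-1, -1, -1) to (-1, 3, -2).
-24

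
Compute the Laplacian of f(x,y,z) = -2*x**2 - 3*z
-4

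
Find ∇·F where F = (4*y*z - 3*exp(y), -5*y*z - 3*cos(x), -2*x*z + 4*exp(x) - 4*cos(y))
-2*x - 5*z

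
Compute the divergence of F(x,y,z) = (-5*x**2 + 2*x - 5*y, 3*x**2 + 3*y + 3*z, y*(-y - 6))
5 - 10*x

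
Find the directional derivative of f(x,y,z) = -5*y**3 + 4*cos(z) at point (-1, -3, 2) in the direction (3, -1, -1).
sqrt(11)*(4*sin(2) + 135)/11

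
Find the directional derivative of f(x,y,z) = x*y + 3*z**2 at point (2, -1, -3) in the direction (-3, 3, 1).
-9*sqrt(19)/19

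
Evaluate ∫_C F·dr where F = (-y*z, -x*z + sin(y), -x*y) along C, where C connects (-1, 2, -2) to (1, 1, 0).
-cos(1) + cos(2) + 4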